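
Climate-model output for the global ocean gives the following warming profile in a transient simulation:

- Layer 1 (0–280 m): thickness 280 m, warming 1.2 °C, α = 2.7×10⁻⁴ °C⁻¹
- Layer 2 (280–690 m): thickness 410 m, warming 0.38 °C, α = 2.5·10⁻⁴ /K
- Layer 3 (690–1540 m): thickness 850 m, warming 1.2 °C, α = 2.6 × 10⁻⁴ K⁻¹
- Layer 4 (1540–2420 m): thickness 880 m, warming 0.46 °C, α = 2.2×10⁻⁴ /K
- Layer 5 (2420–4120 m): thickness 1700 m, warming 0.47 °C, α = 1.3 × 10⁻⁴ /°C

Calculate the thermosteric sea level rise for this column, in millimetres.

588 mm

2.7×10⁻⁴ × 280 × 1.2 = 0.09072 m
410 × 0.38 × 2.5×10⁻⁴ = 0.03895 m
690–1540 m: 850 × 1.2 × 2.6×10⁻⁴ = 0.26520 m
1540–2420 m: 880 × 0.46 × 2.2×10⁻⁴ = 0.089056 m
1700 × 1.3×10⁻⁴ × 0.47 = 0.10387 m
Δh = 0.09072 + 0.03895 + 0.26520 + 0.089056 + 0.10387 = 0.587796 m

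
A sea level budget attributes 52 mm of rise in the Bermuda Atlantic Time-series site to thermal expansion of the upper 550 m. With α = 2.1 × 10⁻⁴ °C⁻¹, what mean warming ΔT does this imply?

ΔT = Δh/(αH) = 0.052 / (2.1×10⁻⁴ × 550) ≈ 0.4502 °C

ΔT ≈ 0.450 °C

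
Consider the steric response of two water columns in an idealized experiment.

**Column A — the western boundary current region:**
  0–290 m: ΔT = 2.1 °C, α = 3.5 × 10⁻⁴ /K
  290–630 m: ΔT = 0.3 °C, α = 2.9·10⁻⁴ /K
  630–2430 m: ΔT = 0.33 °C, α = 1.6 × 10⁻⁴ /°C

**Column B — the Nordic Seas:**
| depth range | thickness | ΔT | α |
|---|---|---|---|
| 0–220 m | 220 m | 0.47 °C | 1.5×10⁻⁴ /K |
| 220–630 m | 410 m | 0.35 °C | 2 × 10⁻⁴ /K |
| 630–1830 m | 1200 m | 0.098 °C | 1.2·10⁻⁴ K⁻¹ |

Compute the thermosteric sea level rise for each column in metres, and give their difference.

A: 0.34 m; B: 0.058 m; difference 0.28 m

A Layer 1: 2.1 × 3.5×10⁻⁴ × 290 = 0.21315 m
A 2.9×10⁻⁴ × 0.3 × 340 = 0.02958 m
A 1.6×10⁻⁴ × 0.33 × 1800 = 0.09504 m
A total: 0.33777 m
B 1.5×10⁻⁴ × 0.47 × 220 = 0.01551 m
B 220–630 m: 410 × 2×10⁻⁴ × 0.35 = 0.02870 m
B 1200 × 1.2×10⁻⁴ × 0.098 = 0.014112 m
B total: 0.058322 m
Difference: 0.33777 − 0.058322 = 0.279448 m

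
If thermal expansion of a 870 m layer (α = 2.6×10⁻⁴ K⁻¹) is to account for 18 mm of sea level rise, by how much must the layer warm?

about 0.0796 K

ΔT = Δh/(αH) = 0.018 / (2.6×10⁻⁴ × 870) ≈ 0.07958 K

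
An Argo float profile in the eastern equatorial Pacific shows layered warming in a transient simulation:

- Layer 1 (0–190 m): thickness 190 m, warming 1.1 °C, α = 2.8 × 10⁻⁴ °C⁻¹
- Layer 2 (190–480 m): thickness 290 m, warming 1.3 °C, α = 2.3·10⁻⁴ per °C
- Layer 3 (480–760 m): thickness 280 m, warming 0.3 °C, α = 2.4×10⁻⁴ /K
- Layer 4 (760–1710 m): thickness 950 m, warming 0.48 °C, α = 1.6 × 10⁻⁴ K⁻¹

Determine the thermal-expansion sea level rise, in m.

Layer 1: 2.8×10⁻⁴ × 1.1 × 190 = 0.05852 m
1.3 × 290 × 2.3×10⁻⁴ = 0.08671 m
280 × 2.4×10⁻⁴ × 0.3 = 0.02016 m
Layer 4: 1.6×10⁻⁴ × 0.48 × 950 = 0.07296 m
Δh = 0.05852 + 0.08671 + 0.02016 + 0.07296 = 0.23835 m ≈ 0.238 m

0.238 m of thermosteric rise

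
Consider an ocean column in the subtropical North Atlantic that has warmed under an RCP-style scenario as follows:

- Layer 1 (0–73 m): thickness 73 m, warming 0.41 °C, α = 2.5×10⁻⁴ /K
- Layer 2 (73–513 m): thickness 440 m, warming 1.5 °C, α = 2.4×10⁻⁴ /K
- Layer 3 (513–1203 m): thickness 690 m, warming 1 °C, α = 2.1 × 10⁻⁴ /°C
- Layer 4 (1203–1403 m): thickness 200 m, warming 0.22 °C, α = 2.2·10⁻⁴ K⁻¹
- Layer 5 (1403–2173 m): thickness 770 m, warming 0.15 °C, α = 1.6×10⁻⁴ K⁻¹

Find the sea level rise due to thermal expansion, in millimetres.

Layer 1: 0.41 × 2.5×10⁻⁴ × 73 = 0.0074825 m
Layer 2: 1.5 × 2.4×10⁻⁴ × 440 = 0.15840 m
513–1203 m: 2.1×10⁻⁴ × 1 × 690 = 0.14490 m
Layer 4: 2.2×10⁻⁴ × 200 × 0.22 = 0.00968 m
1.6×10⁻⁴ × 770 × 0.15 = 0.01848 m
Δh = 0.0074825 + 0.15840 + 0.14490 + 0.00968 + 0.01848 = 0.3389425 m ≈ 339 mm

Δh ≈ 339 mm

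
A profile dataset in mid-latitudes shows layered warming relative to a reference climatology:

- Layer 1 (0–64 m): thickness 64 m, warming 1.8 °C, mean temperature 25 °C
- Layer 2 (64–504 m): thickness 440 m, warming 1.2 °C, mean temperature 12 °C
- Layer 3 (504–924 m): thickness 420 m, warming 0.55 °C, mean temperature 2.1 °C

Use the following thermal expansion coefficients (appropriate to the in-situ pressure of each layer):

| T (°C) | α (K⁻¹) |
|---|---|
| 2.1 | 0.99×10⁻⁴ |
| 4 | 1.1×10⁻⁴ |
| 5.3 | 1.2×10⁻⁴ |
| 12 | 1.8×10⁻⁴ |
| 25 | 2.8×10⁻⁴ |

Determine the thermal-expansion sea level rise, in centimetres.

Layer 1 at 25 °C → α = 2.8×10⁻⁴ K⁻¹
Layer 2 at 12 °C → α = 1.8×10⁻⁴ K⁻¹
Layer 3 at 2.1 °C → α = 0.99×10⁻⁴ K⁻¹
0–64 m: 1.8 × 64 × 2.8×10⁻⁴ = 0.032256 m
440 × 1.8×10⁻⁴ × 1.2 = 0.09504 m
504–924 m: 0.55 × 420 × 0.99×10⁻⁴ = 0.022869 m
Δh = 0.032256 + 0.09504 + 0.022869 = 0.150165 m ≈ 15.0 cm

15.0 cm of thermosteric rise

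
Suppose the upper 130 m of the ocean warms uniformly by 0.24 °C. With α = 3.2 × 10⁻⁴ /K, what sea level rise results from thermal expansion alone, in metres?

Δh = αΔT·H = 3.2×10⁻⁴ × 0.24 × 130 = 0.009984 m

about 0.00998 m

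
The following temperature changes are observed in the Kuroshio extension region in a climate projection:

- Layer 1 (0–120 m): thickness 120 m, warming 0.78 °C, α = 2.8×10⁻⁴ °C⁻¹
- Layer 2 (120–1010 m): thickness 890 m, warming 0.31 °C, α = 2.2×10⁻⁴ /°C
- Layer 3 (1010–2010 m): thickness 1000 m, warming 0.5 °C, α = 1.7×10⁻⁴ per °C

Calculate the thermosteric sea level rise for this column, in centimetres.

120 × 0.78 × 2.8×10⁻⁴ = 0.026208 m
120–1010 m: 2.2×10⁻⁴ × 890 × 0.31 = 0.060698 m
1010–2010 m: 1.7×10⁻⁴ × 0.5 × 1000 = 0.08500 m
Δh = 0.026208 + 0.060698 + 0.08500 = 0.171906 m ≈ 17.2 cm

about 17.2 cm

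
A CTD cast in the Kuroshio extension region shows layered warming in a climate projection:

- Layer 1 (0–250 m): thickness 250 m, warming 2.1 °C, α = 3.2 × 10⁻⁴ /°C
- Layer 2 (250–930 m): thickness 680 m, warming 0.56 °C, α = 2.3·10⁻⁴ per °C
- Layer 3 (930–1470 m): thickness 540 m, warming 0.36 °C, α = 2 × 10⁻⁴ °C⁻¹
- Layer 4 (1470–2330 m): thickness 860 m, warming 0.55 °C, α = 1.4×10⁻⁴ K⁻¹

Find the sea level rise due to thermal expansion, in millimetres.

Layer 1: 2.1 × 250 × 3.2×10⁻⁴ = 0.16800 m
Layer 2: 2.3×10⁻⁴ × 0.56 × 680 = 0.087584 m
Layer 3: 540 × 0.36 × 2×10⁻⁴ = 0.03888 m
1470–2330 m: 0.55 × 1.4×10⁻⁴ × 860 = 0.06622 m
Δh = 0.16800 + 0.087584 + 0.03888 + 0.06622 = 0.360684 m

361 mm of thermosteric rise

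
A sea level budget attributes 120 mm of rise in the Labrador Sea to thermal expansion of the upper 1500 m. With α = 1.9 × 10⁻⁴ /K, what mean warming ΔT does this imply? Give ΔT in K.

ΔT ≈ 0.42 K

ΔT = Δh/(αH) = 0.12 / (1.9×10⁻⁴ × 1500) ≈ 0.4211 K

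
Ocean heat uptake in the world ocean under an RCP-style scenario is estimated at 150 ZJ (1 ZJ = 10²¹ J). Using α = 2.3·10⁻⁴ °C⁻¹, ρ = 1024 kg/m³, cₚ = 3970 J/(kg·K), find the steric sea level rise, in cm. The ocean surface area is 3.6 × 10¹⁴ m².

2.36 cm of thermosteric rise

Per unit area: Q = 150×10²¹ / (3.6×10¹⁴) ≈ 4.167×10⁸ J/m²
Δh = αQ/(ρcₚ) = 2.3×10⁻⁴ × 4.167×10⁸ / (1024 × 3970) ≈ 0.023575 m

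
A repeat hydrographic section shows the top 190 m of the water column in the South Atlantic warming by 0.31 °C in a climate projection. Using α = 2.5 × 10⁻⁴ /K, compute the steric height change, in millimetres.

Δh = αΔT·H = 2.5×10⁻⁴ × 0.31 × 190 = 0.014725 m

14.7 mm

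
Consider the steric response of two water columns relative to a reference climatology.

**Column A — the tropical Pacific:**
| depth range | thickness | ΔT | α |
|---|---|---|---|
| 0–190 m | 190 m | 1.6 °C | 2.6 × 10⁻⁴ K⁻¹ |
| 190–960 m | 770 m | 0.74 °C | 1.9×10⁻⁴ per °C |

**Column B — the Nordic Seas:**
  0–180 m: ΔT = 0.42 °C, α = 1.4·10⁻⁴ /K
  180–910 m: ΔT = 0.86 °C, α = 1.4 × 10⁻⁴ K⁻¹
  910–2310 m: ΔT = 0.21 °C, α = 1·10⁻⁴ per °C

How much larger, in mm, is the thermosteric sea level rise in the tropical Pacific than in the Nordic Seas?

59.4 mm larger

A 190 × 1.6 × 2.6×10⁻⁴ = 0.07904 m
A 190–960 m: 770 × 1.9×10⁻⁴ × 0.74 = 0.108262 m
A total: 0.187302 m
B 180 × 1.4×10⁻⁴ × 0.42 = 0.010584 m
B 180–910 m: 1.4×10⁻⁴ × 0.86 × 730 = 0.087892 m
B Layer 3: 0.21 × 1400 × 1×10⁻⁴ = 0.02940 m
B total: 0.127876 m
Difference: 0.187302 − 0.127876 = 0.059426 m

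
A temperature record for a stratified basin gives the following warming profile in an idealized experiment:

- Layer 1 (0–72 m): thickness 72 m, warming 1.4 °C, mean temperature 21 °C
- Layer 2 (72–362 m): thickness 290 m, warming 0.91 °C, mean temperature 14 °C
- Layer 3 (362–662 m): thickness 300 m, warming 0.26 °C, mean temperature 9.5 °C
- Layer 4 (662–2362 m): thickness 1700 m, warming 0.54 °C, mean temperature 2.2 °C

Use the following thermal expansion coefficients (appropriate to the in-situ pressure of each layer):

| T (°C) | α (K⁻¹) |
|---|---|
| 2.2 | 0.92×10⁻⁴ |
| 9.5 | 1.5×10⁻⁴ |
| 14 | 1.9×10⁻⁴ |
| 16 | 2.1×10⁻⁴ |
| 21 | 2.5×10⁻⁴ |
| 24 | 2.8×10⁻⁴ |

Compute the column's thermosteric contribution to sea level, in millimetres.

170 mm of thermosteric rise

Layer 1 at 21 °C → α = 2.5×10⁻⁴ K⁻¹
Layer 2 at 14 °C → α = 1.9×10⁻⁴ K⁻¹
Layer 3 at 9.5 °C → α = 1.5×10⁻⁴ K⁻¹
Layer 4 at 2.2 °C → α = 0.92×10⁻⁴ K⁻¹
1.4 × 72 × 2.5×10⁻⁴ = 0.02520 m
72–362 m: 290 × 1.9×10⁻⁴ × 0.91 = 0.050141 m
1.5×10⁻⁴ × 0.26 × 300 = 0.01170 m
Layer 4: 0.54 × 0.92×10⁻⁴ × 1700 = 0.084456 m
Δh = 0.02520 + 0.050141 + 0.01170 + 0.084456 = 0.171497 m ≈ 170 mm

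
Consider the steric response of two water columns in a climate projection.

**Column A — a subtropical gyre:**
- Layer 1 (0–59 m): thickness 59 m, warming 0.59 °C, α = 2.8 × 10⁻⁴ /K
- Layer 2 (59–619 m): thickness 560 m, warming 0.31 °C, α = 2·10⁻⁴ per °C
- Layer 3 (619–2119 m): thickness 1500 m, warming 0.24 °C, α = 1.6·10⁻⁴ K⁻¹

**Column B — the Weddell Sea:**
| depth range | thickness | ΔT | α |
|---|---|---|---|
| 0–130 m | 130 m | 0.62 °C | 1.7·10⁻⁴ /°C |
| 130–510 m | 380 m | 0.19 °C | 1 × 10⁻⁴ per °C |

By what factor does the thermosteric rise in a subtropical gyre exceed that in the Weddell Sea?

≈ 4.88×

A 0–59 m: 59 × 2.8×10⁻⁴ × 0.59 = 0.0097468 m
A 2×10⁻⁴ × 560 × 0.31 = 0.03472 m
A 1500 × 0.24 × 1.6×10⁻⁴ = 0.05760 m
A total: 0.1020668 m
B 0–130 m: 130 × 1.7×10⁻⁴ × 0.62 = 0.013702 m
B Layer 2: 1×10⁻⁴ × 380 × 0.19 = 0.00722 m
B total: 0.020922 m
Ratio: 0.1020668 / 0.020922 ≈ 4.878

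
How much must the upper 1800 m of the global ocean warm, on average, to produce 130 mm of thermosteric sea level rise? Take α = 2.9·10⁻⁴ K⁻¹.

ΔT = Δh/(αH) = 0.13 / (2.9×10⁻⁴ × 1800) ≈ 0.2490 °C

about 0.249 °C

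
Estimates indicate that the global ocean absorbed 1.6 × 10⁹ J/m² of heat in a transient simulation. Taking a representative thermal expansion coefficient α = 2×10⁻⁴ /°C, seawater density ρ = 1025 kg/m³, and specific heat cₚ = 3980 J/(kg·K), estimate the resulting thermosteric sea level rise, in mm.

Δh = αQ/(ρcₚ) = 2×10⁻⁴ × 1.6×10⁹ / (1025 × 3980) ≈ 0.078441 m

about 78.4 mm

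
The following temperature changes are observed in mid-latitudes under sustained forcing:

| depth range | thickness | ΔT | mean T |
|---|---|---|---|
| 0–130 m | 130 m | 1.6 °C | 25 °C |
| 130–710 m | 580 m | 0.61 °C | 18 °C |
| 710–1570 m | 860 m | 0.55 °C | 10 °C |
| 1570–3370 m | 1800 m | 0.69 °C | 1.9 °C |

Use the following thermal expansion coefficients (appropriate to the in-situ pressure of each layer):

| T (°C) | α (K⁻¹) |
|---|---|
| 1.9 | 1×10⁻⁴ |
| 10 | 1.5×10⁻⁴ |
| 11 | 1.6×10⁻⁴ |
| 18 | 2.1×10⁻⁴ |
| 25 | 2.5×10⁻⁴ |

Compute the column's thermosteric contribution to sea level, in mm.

320 mm

Layer 1 at 25 °C → α = 2.5×10⁻⁴ K⁻¹
Layer 2 at 18 °C → α = 2.1×10⁻⁴ K⁻¹
Layer 3 at 10 °C → α = 1.5×10⁻⁴ K⁻¹
Layer 4 at 1.9 °C → α = 1×10⁻⁴ K⁻¹
2.5×10⁻⁴ × 1.6 × 130 = 0.05200 m
0.61 × 2.1×10⁻⁴ × 580 = 0.074298 m
710–1570 m: 1.5×10⁻⁴ × 0.55 × 860 = 0.07095 m
1800 × 1×10⁻⁴ × 0.69 = 0.12420 m
Δh = 0.05200 + 0.074298 + 0.07095 + 0.12420 = 0.321448 m ≈ 320 mm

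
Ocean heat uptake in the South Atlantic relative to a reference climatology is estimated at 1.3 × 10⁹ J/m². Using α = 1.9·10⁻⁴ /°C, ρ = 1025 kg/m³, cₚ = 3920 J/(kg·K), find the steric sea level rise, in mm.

61.5 mm

Δh = αQ/(ρcₚ) = 1.9×10⁻⁴ × 1.3×10⁹ / (1025 × 3920) ≈ 0.061473 m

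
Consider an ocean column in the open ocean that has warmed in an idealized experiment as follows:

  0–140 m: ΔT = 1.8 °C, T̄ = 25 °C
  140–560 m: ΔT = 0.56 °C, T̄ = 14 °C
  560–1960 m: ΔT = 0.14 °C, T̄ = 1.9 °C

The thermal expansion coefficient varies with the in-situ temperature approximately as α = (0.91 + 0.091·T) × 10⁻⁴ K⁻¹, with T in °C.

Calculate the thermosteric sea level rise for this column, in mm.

Layer 1: α = (0.91 + 0.091×25)×10⁻⁴ = 3.185×10⁻⁴ K⁻¹
Layer 2: α = (0.91 + 0.091×14)×10⁻⁴ = 2.184×10⁻⁴ K⁻¹
Layer 3: α = (0.91 + 0.091×1.9)×10⁻⁴ = 1.0829×10⁻⁴ K⁻¹
Layer 1: 140 × 1.8 × 3.185×10⁻⁴ = 0.080262 m
0.56 × 2.184×10⁻⁴ × 420 = 0.05136768 m
560–1960 m: 0.14 × 1400 × 1.0829×10⁻⁴ = 0.02122484 m
Δh = 0.080262 + 0.05136768 + 0.02122484 = 0.15285452 m

Δh ≈ 153 mm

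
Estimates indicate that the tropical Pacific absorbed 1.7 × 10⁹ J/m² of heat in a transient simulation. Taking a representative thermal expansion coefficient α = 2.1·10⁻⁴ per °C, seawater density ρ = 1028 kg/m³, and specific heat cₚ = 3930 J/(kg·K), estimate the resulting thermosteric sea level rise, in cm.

Δh = αQ/(ρcₚ) = 2.1×10⁻⁴ × 1.7×10⁹ / (1028 × 3930) ≈ 0.088365 m

Δh ≈ 8.84 cm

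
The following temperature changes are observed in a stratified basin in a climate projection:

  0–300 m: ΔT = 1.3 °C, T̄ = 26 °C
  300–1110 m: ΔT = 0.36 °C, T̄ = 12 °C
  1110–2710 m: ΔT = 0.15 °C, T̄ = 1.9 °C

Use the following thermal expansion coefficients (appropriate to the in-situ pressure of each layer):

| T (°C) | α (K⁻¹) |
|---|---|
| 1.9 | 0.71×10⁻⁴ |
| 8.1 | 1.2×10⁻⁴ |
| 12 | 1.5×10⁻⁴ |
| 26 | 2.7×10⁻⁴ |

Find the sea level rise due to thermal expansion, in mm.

Layer 1 at 26 °C → α = 2.7×10⁻⁴ K⁻¹
Layer 2 at 12 °C → α = 1.5×10⁻⁴ K⁻¹
Layer 3 at 1.9 °C → α = 0.71×10⁻⁴ K⁻¹
Layer 1: 300 × 2.7×10⁻⁴ × 1.3 = 0.10530 m
1.5×10⁻⁴ × 810 × 0.36 = 0.04374 m
1110–2710 m: 0.15 × 1600 × 0.71×10⁻⁴ = 0.01704 m
Δh = 0.10530 + 0.04374 + 0.01704 = 0.16608 m

about 166 mm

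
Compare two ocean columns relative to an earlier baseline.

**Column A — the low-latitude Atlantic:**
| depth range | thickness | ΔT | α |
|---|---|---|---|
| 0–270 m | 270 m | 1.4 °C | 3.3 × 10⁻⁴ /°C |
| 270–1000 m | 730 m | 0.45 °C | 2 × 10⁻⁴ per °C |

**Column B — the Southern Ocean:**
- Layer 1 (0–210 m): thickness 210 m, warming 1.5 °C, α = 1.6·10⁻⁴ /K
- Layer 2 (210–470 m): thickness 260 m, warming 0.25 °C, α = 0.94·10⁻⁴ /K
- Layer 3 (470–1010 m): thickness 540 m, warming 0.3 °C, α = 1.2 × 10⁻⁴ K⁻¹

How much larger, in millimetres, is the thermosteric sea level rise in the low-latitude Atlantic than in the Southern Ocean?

A 0–270 m: 270 × 1.4 × 3.3×10⁻⁴ = 0.12474 m
A 2×10⁻⁴ × 730 × 0.45 = 0.06570 m
A total: 0.19044 m
B Layer 1: 1.5 × 1.6×10⁻⁴ × 210 = 0.05040 m
B 210–470 m: 0.25 × 260 × 0.94×10⁻⁴ = 0.00611 m
B 1.2×10⁻⁴ × 540 × 0.3 = 0.01944 m
B total: 0.07595 m
Difference: 0.19044 − 0.07595 = 0.11449 m

Δh_A − Δh_B ≈ 110 mm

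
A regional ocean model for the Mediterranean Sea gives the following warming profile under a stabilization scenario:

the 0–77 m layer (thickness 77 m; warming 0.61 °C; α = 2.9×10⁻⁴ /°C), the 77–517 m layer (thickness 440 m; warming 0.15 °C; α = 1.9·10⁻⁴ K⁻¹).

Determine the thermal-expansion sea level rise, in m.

77 × 2.9×10⁻⁴ × 0.61 = 0.0136213 m
77–517 m: 0.15 × 440 × 1.9×10⁻⁴ = 0.01254 m
Δh = 0.0136213 + 0.01254 = 0.0261613 m ≈ 0.0262 m

0.0262 m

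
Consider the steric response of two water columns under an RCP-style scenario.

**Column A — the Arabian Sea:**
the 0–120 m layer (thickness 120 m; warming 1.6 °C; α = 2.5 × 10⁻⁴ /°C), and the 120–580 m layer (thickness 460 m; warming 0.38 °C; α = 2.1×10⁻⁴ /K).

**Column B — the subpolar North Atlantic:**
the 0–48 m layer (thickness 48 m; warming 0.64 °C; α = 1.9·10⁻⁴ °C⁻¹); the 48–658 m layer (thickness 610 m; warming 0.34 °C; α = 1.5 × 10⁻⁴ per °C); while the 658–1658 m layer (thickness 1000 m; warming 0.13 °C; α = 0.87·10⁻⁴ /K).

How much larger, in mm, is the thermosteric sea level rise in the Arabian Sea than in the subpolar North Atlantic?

36 mm

A 120 × 2.5×10⁻⁴ × 1.6 = 0.04800 m
A 120–580 m: 2.1×10⁻⁴ × 460 × 0.38 = 0.036708 m
A total: 0.084708 m
B 48 × 0.64 × 1.9×10⁻⁴ = 0.0058368 m
B 1.5×10⁻⁴ × 610 × 0.34 = 0.03111 m
B 0.13 × 0.87×10⁻⁴ × 1000 = 0.01131 m
B total: 0.0482568 m
Difference: 0.084708 − 0.0482568 = 0.0364512 m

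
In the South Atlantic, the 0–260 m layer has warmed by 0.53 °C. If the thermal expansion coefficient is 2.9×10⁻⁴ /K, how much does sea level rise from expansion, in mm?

40.0 mm

Δh = αΔT·H = 2.9×10⁻⁴ × 0.53 × 260 = 0.039962 m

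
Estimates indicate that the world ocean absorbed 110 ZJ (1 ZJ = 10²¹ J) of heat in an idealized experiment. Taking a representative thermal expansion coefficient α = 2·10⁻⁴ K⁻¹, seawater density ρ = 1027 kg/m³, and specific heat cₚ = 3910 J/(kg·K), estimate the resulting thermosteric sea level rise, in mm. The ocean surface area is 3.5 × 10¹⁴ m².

Δh ≈ 15.7 mm

Per unit area: Q = 110×10²¹ / (3.5×10¹⁴) ≈ 3.143×10⁸ J/m²
Δh = αQ/(ρcₚ) = 2×10⁻⁴ × 3.143×10⁸ / (1027 × 3910) ≈ 0.015654 m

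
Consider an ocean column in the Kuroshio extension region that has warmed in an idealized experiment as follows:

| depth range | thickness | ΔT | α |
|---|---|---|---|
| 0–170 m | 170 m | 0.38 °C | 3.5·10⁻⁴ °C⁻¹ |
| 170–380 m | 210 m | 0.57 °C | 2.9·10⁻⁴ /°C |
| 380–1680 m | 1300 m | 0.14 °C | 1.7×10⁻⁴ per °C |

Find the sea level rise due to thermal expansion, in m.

Δh ≈ 0.0883 m

0–170 m: 170 × 3.5×10⁻⁴ × 0.38 = 0.02261 m
210 × 0.57 × 2.9×10⁻⁴ = 0.034713 m
1300 × 0.14 × 1.7×10⁻⁴ = 0.03094 m
Δh = 0.02261 + 0.034713 + 0.03094 = 0.088263 m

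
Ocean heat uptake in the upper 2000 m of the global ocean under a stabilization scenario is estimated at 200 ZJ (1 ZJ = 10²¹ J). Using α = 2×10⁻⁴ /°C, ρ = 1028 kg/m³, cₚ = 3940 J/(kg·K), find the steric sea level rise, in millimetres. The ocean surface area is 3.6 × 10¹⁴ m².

Per unit area: Q = 200×10²¹ / (3.6×10¹⁴) ≈ 5.556×10⁸ J/m²
Δh = αQ/(ρcₚ) = 2×10⁻⁴ × 5.556×10⁸ / (1028 × 3940) ≈ 0.027435 m

27 mm of thermosteric rise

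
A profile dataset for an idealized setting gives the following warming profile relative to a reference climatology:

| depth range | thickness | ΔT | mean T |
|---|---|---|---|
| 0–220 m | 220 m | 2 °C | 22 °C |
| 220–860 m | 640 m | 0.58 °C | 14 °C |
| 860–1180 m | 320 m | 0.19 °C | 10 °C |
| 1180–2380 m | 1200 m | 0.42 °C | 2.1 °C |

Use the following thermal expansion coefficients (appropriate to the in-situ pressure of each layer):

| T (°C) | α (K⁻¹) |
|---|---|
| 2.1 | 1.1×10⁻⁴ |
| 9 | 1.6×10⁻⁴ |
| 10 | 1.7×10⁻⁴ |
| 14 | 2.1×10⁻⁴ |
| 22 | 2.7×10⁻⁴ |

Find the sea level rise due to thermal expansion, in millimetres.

263 mm

Layer 1 at 22 °C → α = 2.7×10⁻⁴ K⁻¹
Layer 2 at 14 °C → α = 2.1×10⁻⁴ K⁻¹
Layer 3 at 10 °C → α = 1.7×10⁻⁴ K⁻¹
Layer 4 at 2.1 °C → α = 1.1×10⁻⁴ K⁻¹
Layer 1: 2.7×10⁻⁴ × 220 × 2 = 0.11880 m
220–860 m: 640 × 2.1×10⁻⁴ × 0.58 = 0.077952 m
Layer 3: 0.19 × 1.7×10⁻⁴ × 320 = 0.010336 m
Layer 4: 0.42 × 1.1×10⁻⁴ × 1200 = 0.05544 m
Δh = 0.11880 + 0.077952 + 0.010336 + 0.05544 = 0.262528 m ≈ 263 mm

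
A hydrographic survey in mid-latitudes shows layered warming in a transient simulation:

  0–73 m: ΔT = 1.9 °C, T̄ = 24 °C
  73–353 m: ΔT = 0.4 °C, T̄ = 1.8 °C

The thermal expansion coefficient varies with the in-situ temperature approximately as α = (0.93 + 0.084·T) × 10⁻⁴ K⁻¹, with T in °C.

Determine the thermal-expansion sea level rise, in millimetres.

Layer 1: α = (0.93 + 0.084×24)×10⁻⁴ = 2.946×10⁻⁴ K⁻¹
Layer 2: α = (0.93 + 0.084×1.8)×10⁻⁴ = 1.0812×10⁻⁴ K⁻¹
Layer 1: 2.946×10⁻⁴ × 1.9 × 73 = 0.04086102 m
1.0812×10⁻⁴ × 0.4 × 280 = 0.01210944 m
Δh = 0.04086102 + 0.01210944 = 0.05297046 m

Δh ≈ 53.0 mm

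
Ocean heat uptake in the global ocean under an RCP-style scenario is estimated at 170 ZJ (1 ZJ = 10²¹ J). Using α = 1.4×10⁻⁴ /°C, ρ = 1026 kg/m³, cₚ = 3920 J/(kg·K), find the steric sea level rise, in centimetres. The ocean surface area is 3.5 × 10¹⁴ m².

1.7 cm of thermosteric rise

Per unit area: Q = 170×10²¹ / (3.5×10¹⁴) ≈ 4.857×10⁸ J/m²
Δh = αQ/(ρcₚ) = 1.4×10⁻⁴ × 4.857×10⁸ / (1026 × 3920) ≈ 0.016907 m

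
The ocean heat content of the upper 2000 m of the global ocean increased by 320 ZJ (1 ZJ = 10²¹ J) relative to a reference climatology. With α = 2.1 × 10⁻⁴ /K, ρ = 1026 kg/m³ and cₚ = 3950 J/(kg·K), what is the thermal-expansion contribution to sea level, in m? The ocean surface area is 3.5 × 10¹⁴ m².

Per unit area: Q = 320×10²¹ / (3.5×10¹⁴) ≈ 9.143×10⁸ J/m²
Δh = αQ/(ρcₚ) = 2.1×10⁻⁴ × 9.143×10⁸ / (1026 × 3950) ≈ 0.047377 m

0.0474 m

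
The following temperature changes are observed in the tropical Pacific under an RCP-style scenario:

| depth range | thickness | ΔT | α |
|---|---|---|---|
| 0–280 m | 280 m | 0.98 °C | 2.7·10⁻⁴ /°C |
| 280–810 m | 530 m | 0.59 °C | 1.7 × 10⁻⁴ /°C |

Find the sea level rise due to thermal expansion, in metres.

Δh = 0.127 m

0–280 m: 0.98 × 2.7×10⁻⁴ × 280 = 0.074088 m
0.59 × 1.7×10⁻⁴ × 530 = 0.053159 m
Δh = 0.074088 + 0.053159 = 0.127247 m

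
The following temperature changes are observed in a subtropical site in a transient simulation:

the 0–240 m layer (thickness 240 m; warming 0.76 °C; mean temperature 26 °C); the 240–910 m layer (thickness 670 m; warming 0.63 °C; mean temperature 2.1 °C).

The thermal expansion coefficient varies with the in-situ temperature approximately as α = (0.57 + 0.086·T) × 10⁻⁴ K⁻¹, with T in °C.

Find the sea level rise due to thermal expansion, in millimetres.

about 82.9 mm

Layer 1: α = (0.57 + 0.086×26)×10⁻⁴ = 2.806×10⁻⁴ K⁻¹
Layer 2: α = (0.57 + 0.086×2.1)×10⁻⁴ = 0.7506×10⁻⁴ K⁻¹
2.806×10⁻⁴ × 0.76 × 240 = 0.05118144 m
Layer 2: 0.63 × 670 × 0.7506×10⁻⁴ = 0.031682826 m
Δh = 0.05118144 + 0.031682826 = 0.082864266 m ≈ 82.9 mm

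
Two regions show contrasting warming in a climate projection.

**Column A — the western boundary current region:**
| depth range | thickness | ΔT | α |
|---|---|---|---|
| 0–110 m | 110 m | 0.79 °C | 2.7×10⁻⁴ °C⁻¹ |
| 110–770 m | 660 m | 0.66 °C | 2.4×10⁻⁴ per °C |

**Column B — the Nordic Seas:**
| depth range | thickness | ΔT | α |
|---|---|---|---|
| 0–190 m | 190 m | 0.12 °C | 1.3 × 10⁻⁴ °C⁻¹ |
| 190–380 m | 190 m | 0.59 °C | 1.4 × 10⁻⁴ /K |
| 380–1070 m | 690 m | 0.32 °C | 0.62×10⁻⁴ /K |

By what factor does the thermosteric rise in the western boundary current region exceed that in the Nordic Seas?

≈ 4.0×

A 2.7×10⁻⁴ × 110 × 0.79 = 0.023463 m
A 110–770 m: 0.66 × 660 × 2.4×10⁻⁴ = 0.104544 m
A total: 0.128007 m
B 0–190 m: 1.3×10⁻⁴ × 190 × 0.12 = 0.002964 m
B Layer 2: 1.4×10⁻⁴ × 0.59 × 190 = 0.015694 m
B 380–1070 m: 690 × 0.62×10⁻⁴ × 0.32 = 0.0136896 m
B total: 0.0323476 m
Ratio: 0.128007 / 0.0323476 ≈ 3.957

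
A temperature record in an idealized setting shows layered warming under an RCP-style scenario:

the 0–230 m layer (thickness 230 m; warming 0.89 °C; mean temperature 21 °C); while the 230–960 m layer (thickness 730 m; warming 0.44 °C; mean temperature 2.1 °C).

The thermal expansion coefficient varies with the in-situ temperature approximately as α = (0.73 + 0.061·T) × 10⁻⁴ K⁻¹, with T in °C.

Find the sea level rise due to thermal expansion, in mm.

68.7 mm

Layer 1: α = (0.73 + 0.061×21)×10⁻⁴ = 2.011×10⁻⁴ K⁻¹
Layer 2: α = (0.73 + 0.061×2.1)×10⁻⁴ = 0.8581×10⁻⁴ K⁻¹
0.89 × 2.011×10⁻⁴ × 230 = 0.04116517 m
Layer 2: 0.44 × 730 × 0.8581×10⁻⁴ = 0.027562172 m
Δh = 0.04116517 + 0.027562172 = 0.068727342 m ≈ 68.7 mm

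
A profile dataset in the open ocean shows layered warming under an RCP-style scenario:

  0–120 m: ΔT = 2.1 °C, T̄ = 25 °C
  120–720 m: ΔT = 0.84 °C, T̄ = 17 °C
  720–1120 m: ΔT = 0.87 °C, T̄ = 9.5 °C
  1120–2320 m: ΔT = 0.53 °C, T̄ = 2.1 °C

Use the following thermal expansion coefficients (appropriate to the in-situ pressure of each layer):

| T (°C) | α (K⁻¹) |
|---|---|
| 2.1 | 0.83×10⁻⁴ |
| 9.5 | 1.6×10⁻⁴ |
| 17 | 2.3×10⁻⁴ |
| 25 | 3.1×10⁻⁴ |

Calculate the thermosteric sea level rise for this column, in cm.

Δh ≈ 30.3 cm

Layer 1 at 25 °C → α = 3.1×10⁻⁴ K⁻¹
Layer 2 at 17 °C → α = 2.3×10⁻⁴ K⁻¹
Layer 3 at 9.5 °C → α = 1.6×10⁻⁴ K⁻¹
Layer 4 at 2.1 °C → α = 0.83×10⁻⁴ K⁻¹
0–120 m: 3.1×10⁻⁴ × 120 × 2.1 = 0.07812 m
120–720 m: 600 × 2.3×10⁻⁴ × 0.84 = 0.11592 m
400 × 1.6×10⁻⁴ × 0.87 = 0.05568 m
Layer 4: 0.53 × 0.83×10⁻⁴ × 1200 = 0.052788 m
Δh = 0.07812 + 0.11592 + 0.05568 + 0.052788 = 0.302508 m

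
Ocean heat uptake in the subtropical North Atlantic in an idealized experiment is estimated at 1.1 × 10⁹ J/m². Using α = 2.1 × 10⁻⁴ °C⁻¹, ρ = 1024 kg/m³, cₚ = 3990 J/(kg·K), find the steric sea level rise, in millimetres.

Δh = αQ/(ρcₚ) = 2.1×10⁻⁴ × 1.1×10⁹ / (1024 × 3990) ≈ 0.056538 m

Δh = 56.5 mm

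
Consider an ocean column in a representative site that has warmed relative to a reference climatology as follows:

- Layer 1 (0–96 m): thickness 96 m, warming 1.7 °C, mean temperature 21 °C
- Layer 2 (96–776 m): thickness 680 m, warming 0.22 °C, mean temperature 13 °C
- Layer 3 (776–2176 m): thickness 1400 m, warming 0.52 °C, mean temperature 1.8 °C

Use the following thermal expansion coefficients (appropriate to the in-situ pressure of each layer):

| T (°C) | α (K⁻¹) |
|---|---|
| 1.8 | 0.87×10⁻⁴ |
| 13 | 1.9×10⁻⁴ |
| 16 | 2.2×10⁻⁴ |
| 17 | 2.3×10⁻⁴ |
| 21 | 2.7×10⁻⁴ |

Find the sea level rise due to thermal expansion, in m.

Layer 1 at 21 °C → α = 2.7×10⁻⁴ K⁻¹
Layer 2 at 13 °C → α = 1.9×10⁻⁴ K⁻¹
Layer 3 at 1.8 °C → α = 0.87×10⁻⁴ K⁻¹
Layer 1: 2.7×10⁻⁴ × 96 × 1.7 = 0.044064 m
1.9×10⁻⁴ × 0.22 × 680 = 0.028424 m
Layer 3: 1400 × 0.87×10⁻⁴ × 0.52 = 0.063336 m
Δh = 0.044064 + 0.028424 + 0.063336 = 0.135824 m

Δh ≈ 0.14 m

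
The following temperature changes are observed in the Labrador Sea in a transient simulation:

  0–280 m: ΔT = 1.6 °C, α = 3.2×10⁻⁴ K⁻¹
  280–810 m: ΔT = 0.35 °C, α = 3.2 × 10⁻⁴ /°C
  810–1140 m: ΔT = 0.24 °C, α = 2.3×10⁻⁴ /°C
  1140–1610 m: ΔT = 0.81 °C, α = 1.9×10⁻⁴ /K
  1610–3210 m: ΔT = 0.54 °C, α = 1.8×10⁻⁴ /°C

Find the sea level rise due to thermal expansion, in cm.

44.9 cm

0–280 m: 1.6 × 3.2×10⁻⁴ × 280 = 0.14336 m
Layer 2: 530 × 0.35 × 3.2×10⁻⁴ = 0.05936 m
0.24 × 330 × 2.3×10⁻⁴ = 0.018216 m
1140–1610 m: 1.9×10⁻⁴ × 470 × 0.81 = 0.072333 m
1610–3210 m: 1600 × 0.54 × 1.8×10⁻⁴ = 0.15552 m
Δh = 0.14336 + 0.05936 + 0.018216 + 0.072333 + 0.15552 = 0.448789 m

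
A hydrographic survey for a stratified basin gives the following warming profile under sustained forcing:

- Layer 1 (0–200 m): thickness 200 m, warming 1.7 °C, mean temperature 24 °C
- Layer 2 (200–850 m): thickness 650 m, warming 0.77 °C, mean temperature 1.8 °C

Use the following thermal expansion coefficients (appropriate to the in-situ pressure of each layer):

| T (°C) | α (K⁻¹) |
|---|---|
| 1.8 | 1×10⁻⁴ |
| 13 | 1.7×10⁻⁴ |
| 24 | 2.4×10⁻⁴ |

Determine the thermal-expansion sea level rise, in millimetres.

Layer 1 at 24 °C → α = 2.4×10⁻⁴ K⁻¹
Layer 2 at 1.8 °C → α = 1×10⁻⁴ K⁻¹
Layer 1: 200 × 1.7 × 2.4×10⁻⁴ = 0.08160 m
0.77 × 1×10⁻⁴ × 650 = 0.05005 m
Δh = 0.08160 + 0.05005 = 0.13165 m

132 mm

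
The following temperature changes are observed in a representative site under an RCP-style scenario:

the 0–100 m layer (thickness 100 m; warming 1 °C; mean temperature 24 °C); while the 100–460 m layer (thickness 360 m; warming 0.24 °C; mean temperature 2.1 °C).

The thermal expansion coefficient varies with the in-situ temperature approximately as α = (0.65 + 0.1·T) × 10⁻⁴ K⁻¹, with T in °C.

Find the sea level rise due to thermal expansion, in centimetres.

Δh ≈ 3.79 cm

Layer 1: α = (0.65 + 0.1×24)×10⁻⁴ = 3.05×10⁻⁴ K⁻¹
Layer 2: α = (0.65 + 0.1×2.1)×10⁻⁴ = 0.86×10⁻⁴ K⁻¹
1 × 100 × 3.05×10⁻⁴ = 0.03050 m
Layer 2: 0.24 × 360 × 0.86×10⁻⁴ = 0.0074304 m
Δh = 0.03050 + 0.0074304 = 0.0379304 m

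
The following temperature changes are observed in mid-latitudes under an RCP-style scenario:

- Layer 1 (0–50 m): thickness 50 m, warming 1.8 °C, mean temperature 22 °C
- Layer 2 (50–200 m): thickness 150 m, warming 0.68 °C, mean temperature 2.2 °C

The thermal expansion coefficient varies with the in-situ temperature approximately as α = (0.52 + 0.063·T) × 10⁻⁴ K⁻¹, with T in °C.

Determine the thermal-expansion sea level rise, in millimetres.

Δh = 24 mm

Layer 1: α = (0.52 + 0.063×22)×10⁻⁴ = 1.906×10⁻⁴ K⁻¹
Layer 2: α = (0.52 + 0.063×2.2)×10⁻⁴ = 0.6586×10⁻⁴ K⁻¹
Layer 1: 1.906×10⁻⁴ × 1.8 × 50 = 0.017154 m
50–200 m: 150 × 0.6586×10⁻⁴ × 0.68 = 0.00671772 m
Δh = 0.017154 + 0.00671772 = 0.02387172 m ≈ 24 mm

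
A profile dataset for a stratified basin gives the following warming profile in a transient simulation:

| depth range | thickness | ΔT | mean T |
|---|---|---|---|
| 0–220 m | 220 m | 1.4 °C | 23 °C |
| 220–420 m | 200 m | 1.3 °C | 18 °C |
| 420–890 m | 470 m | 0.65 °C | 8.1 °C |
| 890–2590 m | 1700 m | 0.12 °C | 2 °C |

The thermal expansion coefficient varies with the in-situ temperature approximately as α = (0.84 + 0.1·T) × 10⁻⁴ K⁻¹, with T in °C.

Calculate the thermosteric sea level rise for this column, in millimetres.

Layer 1: α = (0.84 + 0.1×23)×10⁻⁴ = 3.14×10⁻⁴ K⁻¹
Layer 2: α = (0.84 + 0.1×18)×10⁻⁴ = 2.64×10⁻⁴ K⁻¹
Layer 3: α = (0.84 + 0.1×8.1)×10⁻⁴ = 1.65×10⁻⁴ K⁻¹
Layer 4: α = (0.84 + 0.1×2)×10⁻⁴ = 1.04×10⁻⁴ K⁻¹
1.4 × 3.14×10⁻⁴ × 220 = 0.096712 m
Layer 2: 1.3 × 2.64×10⁻⁴ × 200 = 0.06864 m
0.65 × 1.65×10⁻⁴ × 470 = 0.0504075 m
1.04×10⁻⁴ × 0.12 × 1700 = 0.021216 m
Δh = 0.096712 + 0.06864 + 0.0504075 + 0.021216 = 0.2369755 m

about 237 mm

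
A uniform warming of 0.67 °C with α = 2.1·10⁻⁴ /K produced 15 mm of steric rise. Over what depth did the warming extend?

H = Δh/(αΔT) = 0.015 / (2.1×10⁻⁴ × 0.67) ≈ 106.6 m

107 m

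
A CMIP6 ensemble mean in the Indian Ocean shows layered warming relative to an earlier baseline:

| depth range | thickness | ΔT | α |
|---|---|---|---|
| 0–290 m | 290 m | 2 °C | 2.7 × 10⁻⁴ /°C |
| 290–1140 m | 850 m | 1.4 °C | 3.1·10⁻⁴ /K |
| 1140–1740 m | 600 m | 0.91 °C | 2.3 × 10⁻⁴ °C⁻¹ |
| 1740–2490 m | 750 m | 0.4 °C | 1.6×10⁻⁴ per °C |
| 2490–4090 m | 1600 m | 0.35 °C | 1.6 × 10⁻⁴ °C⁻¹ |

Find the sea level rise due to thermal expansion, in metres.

0–290 m: 290 × 2.7×10⁻⁴ × 2 = 0.15660 m
850 × 3.1×10⁻⁴ × 1.4 = 0.36890 m
Layer 3: 2.3×10⁻⁴ × 600 × 0.91 = 0.12558 m
1.6×10⁻⁴ × 750 × 0.4 = 0.04800 m
Layer 5: 0.35 × 1.6×10⁻⁴ × 1600 = 0.08960 m
Δh = 0.15660 + 0.36890 + 0.12558 + 0.04800 + 0.08960 = 0.78868 m

0.789 m of thermosteric rise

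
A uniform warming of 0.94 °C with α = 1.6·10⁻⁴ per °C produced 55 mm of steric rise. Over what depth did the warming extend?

H = Δh/(αΔT) = 0.055 / (1.6×10⁻⁴ × 0.94) ≈ 365.7 m

366 m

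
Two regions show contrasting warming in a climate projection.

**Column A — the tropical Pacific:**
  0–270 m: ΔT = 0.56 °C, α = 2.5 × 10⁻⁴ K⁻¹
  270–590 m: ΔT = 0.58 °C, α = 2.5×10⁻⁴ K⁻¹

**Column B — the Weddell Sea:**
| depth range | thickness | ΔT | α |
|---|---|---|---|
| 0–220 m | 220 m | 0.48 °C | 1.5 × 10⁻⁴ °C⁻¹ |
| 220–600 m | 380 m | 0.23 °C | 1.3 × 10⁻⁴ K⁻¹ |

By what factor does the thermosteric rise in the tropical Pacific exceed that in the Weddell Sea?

A Layer 1: 2.5×10⁻⁴ × 0.56 × 270 = 0.03780 m
A 0.58 × 320 × 2.5×10⁻⁴ = 0.04640 m
A total: 0.08420 m
B 1.5×10⁻⁴ × 220 × 0.48 = 0.01584 m
B Layer 2: 0.23 × 1.3×10⁻⁴ × 380 = 0.011362 m
B total: 0.027202 m
Ratio: 0.08420 / 0.027202 ≈ 3.095

a factor of 3.10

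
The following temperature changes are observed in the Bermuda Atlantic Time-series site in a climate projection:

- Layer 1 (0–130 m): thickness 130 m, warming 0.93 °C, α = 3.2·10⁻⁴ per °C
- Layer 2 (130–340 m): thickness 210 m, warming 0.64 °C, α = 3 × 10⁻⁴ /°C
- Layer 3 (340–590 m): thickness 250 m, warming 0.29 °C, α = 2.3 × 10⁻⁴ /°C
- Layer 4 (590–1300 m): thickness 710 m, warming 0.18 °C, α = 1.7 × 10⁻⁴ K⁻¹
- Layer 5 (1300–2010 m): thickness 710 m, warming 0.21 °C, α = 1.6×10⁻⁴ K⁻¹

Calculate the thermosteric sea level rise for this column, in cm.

14.1 cm

0–130 m: 130 × 0.93 × 3.2×10⁻⁴ = 0.038688 m
130–340 m: 210 × 0.64 × 3×10⁻⁴ = 0.04032 m
340–590 m: 250 × 2.3×10⁻⁴ × 0.29 = 0.016675 m
1.7×10⁻⁴ × 0.18 × 710 = 0.021726 m
Layer 5: 710 × 0.21 × 1.6×10⁻⁴ = 0.023856 m
Δh = 0.038688 + 0.04032 + 0.016675 + 0.021726 + 0.023856 = 0.141265 m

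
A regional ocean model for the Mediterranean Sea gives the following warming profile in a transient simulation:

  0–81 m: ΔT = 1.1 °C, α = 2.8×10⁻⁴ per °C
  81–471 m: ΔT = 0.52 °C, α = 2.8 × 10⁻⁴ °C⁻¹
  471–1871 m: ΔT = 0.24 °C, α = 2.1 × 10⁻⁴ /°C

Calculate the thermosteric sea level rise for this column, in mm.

Δh ≈ 152 mm

1.1 × 2.8×10⁻⁴ × 81 = 0.024948 m
Layer 2: 0.52 × 2.8×10⁻⁴ × 390 = 0.056784 m
0.24 × 1400 × 2.1×10⁻⁴ = 0.07056 m
Δh = 0.024948 + 0.056784 + 0.07056 = 0.152292 m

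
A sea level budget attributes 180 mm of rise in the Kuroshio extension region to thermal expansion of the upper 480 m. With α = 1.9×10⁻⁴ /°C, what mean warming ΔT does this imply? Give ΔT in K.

ΔT ≈ 1.97 K

ΔT = Δh/(αH) = 0.18 / (1.9×10⁻⁴ × 480) ≈ 1.974 K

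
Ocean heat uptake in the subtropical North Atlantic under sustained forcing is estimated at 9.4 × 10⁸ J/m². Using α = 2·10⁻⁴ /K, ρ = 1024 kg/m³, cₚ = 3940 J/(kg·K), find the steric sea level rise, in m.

Δh = αQ/(ρcₚ) = 2×10⁻⁴ × 9.4×10⁸ / (1024 × 3940) ≈ 0.046597 m

Δh = 0.047 m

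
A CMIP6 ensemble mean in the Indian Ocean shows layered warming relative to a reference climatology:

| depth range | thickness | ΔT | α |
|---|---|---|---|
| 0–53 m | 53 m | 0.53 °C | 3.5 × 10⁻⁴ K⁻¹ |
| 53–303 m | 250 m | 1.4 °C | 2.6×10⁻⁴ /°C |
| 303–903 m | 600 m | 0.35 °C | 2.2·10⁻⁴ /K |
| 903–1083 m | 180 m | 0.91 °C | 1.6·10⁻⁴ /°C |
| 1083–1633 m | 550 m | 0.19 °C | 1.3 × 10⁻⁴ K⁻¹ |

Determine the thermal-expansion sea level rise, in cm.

0.53 × 3.5×10⁻⁴ × 53 = 0.0098315 m
53–303 m: 250 × 1.4 × 2.6×10⁻⁴ = 0.09100 m
2.2×10⁻⁴ × 0.35 × 600 = 0.04620 m
180 × 1.6×10⁻⁴ × 0.91 = 0.026208 m
1083–1633 m: 1.3×10⁻⁴ × 0.19 × 550 = 0.013585 m
Δh = 0.0098315 + 0.09100 + 0.04620 + 0.026208 + 0.013585 = 0.1868245 m ≈ 19 cm

19 cm of thermosteric rise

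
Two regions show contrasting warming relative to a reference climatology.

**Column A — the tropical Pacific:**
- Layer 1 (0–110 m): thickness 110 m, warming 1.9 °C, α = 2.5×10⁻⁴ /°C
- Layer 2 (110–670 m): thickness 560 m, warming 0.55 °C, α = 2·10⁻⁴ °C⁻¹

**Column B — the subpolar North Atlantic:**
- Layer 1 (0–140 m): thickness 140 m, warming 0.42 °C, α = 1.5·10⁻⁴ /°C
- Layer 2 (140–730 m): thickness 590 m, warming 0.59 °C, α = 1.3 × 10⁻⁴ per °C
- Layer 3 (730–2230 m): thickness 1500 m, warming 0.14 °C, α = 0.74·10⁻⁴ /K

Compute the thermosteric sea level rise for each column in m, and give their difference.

A: 0.11 m; B: 0.070 m; difference 0.044 m

A 0–110 m: 1.9 × 2.5×10⁻⁴ × 110 = 0.05225 m
A Layer 2: 2×10⁻⁴ × 0.55 × 560 = 0.06160 m
A total: 0.11385 m
B Layer 1: 0.42 × 1.5×10⁻⁴ × 140 = 0.00882 m
B Layer 2: 590 × 0.59 × 1.3×10⁻⁴ = 0.045253 m
B Layer 3: 0.74×10⁻⁴ × 1500 × 0.14 = 0.01554 m
B total: 0.069613 m
Difference: 0.11385 − 0.069613 = 0.044237 m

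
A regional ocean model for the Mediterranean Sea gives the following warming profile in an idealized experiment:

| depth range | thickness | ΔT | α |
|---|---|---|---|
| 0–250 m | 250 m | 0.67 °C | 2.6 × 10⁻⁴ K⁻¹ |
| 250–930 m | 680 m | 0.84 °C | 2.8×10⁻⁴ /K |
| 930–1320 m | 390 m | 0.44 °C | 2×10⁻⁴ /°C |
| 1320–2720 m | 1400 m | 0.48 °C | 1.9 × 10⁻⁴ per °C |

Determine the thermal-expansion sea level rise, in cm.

37 cm

2.6×10⁻⁴ × 0.67 × 250 = 0.04355 m
250–930 m: 2.8×10⁻⁴ × 680 × 0.84 = 0.159936 m
Layer 3: 390 × 0.44 × 2×10⁻⁴ = 0.03432 m
0.48 × 1.9×10⁻⁴ × 1400 = 0.12768 m
Δh = 0.04355 + 0.159936 + 0.03432 + 0.12768 = 0.365486 m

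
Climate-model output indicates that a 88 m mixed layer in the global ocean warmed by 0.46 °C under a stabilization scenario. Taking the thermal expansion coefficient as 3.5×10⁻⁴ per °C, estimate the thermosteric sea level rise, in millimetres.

Δh = αΔT·H = 3.5×10⁻⁴ × 0.46 × 88 = 0.014168 m

14.2 mm of thermosteric rise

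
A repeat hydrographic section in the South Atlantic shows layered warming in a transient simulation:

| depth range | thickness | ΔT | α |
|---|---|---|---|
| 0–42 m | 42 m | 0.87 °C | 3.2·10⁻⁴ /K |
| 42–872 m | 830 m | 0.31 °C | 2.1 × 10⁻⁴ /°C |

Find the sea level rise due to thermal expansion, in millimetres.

0–42 m: 3.2×10⁻⁴ × 42 × 0.87 = 0.0116928 m
42–872 m: 0.31 × 2.1×10⁻⁴ × 830 = 0.054033 m
Δh = 0.0116928 + 0.054033 = 0.0657258 m

about 65.7 mm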